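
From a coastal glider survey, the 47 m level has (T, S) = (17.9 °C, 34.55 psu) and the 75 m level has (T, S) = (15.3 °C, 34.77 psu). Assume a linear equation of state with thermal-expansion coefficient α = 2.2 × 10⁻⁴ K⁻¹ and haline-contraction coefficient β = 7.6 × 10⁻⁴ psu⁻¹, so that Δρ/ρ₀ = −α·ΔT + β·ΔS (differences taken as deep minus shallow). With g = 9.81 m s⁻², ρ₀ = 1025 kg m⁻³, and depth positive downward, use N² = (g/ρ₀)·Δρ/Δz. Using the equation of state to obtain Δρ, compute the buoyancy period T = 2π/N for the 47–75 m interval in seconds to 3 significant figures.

ΔT = -2.6 K, ΔS = +0.22 psu (deep − shallow).
Δρ/ρ₀ = −αΔT + βΔS = 5.72 × 10⁻⁴ + 1.672 × 10⁻⁴ = 7.392 × 10⁻⁴, so Δρ ≈ 0.7577 kg m⁻³.
N² = (g/ρ₀)·Δρ/Δz = g·(Δρ/ρ₀)/Δz = 9.81 × 7.392 × 10⁻⁴ / 28 = 2.5898 × 10⁻⁴ s⁻².
N = √(2.5898 × 10⁻⁴) = 0.016093 rad s⁻¹ → T = 2π/N = 390.43 s ≈ 390 s.

390 s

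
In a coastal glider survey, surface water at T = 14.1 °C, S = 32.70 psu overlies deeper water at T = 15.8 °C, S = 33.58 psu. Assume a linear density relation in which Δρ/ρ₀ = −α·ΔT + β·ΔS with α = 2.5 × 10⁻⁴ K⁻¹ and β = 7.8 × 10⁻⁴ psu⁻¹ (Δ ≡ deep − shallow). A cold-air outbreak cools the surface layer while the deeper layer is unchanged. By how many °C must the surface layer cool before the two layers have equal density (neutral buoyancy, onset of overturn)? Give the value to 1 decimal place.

Neutral buoyancy requires Δρ = 0, i.e. −α(T_deep − T_surf′) + β(S_deep − S_surf) = 0.
T_surf′ = T_deep − (β/α)·ΔS = 15.8 − (7.8 × 10⁻⁴/2.5 × 10⁻⁴)·(+0.88) = 13.054 °C.
Cooling required: 14.1 − (13.054) = 1.046 °C.

1.0 °C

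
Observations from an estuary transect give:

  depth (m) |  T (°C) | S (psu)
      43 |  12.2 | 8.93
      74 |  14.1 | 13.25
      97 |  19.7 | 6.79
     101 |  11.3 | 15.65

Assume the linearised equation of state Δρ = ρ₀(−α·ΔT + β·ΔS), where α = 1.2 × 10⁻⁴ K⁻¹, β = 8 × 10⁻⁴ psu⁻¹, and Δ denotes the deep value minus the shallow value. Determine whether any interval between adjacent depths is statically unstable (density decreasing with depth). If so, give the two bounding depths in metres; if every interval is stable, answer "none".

74–97 m

Evaluate Δρ/ρ₀ = −αΔT + βΔS across each adjacent pair:
  43–74 m: −αΔT+βΔS = −(1.2 × 10⁻⁴)(+1.9)+(8 × 10⁻⁴)(+4.32) = 3.2 × 10⁻³ → stable
  74–97 m: −αΔT+βΔS = −(1.2 × 10⁻⁴)(+5.6)+(8 × 10⁻⁴)(-6.46) = -5.8 × 10⁻³ → UNSTABLE
  97–101 m: −αΔT+βΔS = −(1.2 × 10⁻⁴)(-8.4)+(8 × 10⁻⁴)(+8.86) = 8.1 × 10⁻³ → stable
The 74–97 m interval has Δρ < 0: lighter water underlies denser water.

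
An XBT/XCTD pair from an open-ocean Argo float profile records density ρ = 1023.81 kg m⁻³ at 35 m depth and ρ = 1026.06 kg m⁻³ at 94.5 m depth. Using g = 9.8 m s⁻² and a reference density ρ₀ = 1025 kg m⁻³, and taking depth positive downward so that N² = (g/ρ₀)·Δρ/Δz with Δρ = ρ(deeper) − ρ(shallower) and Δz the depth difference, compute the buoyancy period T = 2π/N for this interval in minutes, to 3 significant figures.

Δρ = 1026.06 − 1023.81 = 2.25 kg m⁻³ over Δz = 94.5 − 35 = 59.5 m.
N² = (9.8/1025) × (2.25/59.5) = 3.6155 × 10⁻⁴ s⁻².
N = √(3.6155 × 10⁻⁴) = 0.019014 rad s⁻¹, so T = 2π/N = 330.45 s = 5.5075 min ≈ 5.51 min.

5.51 min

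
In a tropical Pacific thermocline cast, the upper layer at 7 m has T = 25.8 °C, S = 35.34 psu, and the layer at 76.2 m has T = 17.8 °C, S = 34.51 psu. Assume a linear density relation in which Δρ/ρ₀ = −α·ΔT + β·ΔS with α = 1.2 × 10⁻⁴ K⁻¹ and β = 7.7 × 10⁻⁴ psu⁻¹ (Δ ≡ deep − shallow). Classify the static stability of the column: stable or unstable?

stable

ΔT = 17.8 − 25.8 = -8.0 K and ΔS = 34.51 − 35.34 = -0.83 psu (deep − shallow).
−αΔT = 9.60 × 10⁻⁴; βΔS = -6.391 × 10⁻⁴; sum Δρ/ρ₀ = 3.209 × 10⁻⁴.
Δρ/ρ₀ > 0, so Δρ > 0: deeper water is denser → statically stable.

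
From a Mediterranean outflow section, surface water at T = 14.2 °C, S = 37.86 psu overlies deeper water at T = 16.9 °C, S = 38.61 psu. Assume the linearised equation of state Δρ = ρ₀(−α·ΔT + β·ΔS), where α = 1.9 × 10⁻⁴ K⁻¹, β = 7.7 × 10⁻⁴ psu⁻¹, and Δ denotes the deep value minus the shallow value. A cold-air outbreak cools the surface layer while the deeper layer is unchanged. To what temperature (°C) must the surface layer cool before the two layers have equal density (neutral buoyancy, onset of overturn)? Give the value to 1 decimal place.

Neutral buoyancy requires Δρ = 0, i.e. −α(T_deep − T_surf′) + β(S_deep − S_surf) = 0.
T_surf′ = T_deep − (β/α)·ΔS = 16.9 − (7.7 × 10⁻⁴/1.9 × 10⁻⁴)·(+0.75) = 13.861 °C.
Cooling required: 14.2 − (13.861) = 0.339 °C.

13.9 °C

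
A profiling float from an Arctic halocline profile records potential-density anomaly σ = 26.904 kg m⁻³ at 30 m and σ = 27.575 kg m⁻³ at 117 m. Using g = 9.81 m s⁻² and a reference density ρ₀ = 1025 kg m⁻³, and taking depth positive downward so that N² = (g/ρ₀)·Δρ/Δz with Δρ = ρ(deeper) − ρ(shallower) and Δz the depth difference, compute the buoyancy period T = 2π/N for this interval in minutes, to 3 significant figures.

Δρ = 1027.575 − 1026.904 = 0.671 kg m⁻³ over Δz = 117 − 30 = 87 m.
N² = (9.81/1025) × (0.671/87) = 7.3816 × 10⁻⁵ s⁻².
N = √(7.3816 × 10⁻⁵) = 8.5916 × 10⁻³ rad s⁻¹, so T = 2π/N = 731.32 s = 12.189 min ≈ 12.2 min.

12.2 min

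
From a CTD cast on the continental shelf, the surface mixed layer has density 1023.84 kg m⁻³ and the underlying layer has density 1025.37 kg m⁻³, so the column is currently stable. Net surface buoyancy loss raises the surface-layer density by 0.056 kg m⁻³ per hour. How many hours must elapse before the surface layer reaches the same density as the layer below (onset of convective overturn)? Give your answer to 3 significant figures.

Density deficit of the surface layer: 1025.37 − 1023.84 = 1.53 kg m⁻³.
Required change = 1.53 / 0.056 = 27.3 hours.

27.3 hours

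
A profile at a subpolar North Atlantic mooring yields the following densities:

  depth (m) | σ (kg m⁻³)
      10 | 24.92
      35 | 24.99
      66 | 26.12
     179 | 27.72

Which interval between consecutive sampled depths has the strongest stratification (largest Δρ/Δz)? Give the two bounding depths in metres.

Compute the density gradient over each adjacent pair:
  10–35 m: Δρ/Δz = 0.07/25 = 2.8 × 10⁻³ kg m⁻⁴
  35–66 m: Δρ/Δz = 1.13/31 = 0.036 kg m⁻⁴
  66–179 m: Δρ/Δz = 1.60/113 = 0.014 kg m⁻⁴
The largest gradient is in the 35–66 m interval — the pycnocline.

35–66 m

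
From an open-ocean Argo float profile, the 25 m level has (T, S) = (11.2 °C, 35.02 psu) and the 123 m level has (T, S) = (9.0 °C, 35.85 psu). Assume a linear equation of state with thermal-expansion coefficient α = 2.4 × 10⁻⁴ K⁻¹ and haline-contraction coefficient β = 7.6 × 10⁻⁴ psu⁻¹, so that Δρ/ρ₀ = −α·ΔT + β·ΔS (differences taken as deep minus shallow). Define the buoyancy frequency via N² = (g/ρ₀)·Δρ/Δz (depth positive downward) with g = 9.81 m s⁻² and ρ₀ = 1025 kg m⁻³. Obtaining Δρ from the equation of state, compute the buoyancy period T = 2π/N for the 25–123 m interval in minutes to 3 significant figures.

ΔT = -2.2 K, ΔS = +0.83 psu (deep − shallow).
Δρ/ρ₀ = −αΔT + βΔS = 5.28 × 10⁻⁴ + 6.308 × 10⁻⁴ = 1.1588 × 10⁻³, so Δρ ≈ 1.188 kg m⁻³.
N² = (g/ρ₀)·Δρ/Δz = g·(Δρ/ρ₀)/Δz = 9.81 × 1.1588 × 10⁻³ / 98 = 1.1600 × 10⁻⁴ s⁻².
N = √(1.1600 × 10⁻⁴) = 0.010770 rad s⁻¹ → T = 2π/N = 583.40 s = 9.7233 min ≈ 9.72 min.

9.72 min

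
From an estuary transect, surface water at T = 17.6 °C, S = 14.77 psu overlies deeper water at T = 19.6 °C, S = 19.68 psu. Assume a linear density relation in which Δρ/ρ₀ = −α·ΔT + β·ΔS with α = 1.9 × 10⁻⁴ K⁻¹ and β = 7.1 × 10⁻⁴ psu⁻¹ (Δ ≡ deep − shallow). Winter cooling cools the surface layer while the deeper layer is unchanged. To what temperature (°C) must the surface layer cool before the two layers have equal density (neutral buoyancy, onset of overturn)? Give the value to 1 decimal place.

Neutral buoyancy requires Δρ = 0, i.e. −α(T_deep − T_surf′) + β(S_deep − S_surf) = 0.
T_surf′ = T_deep − (β/α)·ΔS = 19.6 − (7.1 × 10⁻⁴/1.9 × 10⁻⁴)·(+4.91) = 1.252 °C.
Cooling required: 17.6 − (1.252) = 16.348 °C.

1.3 °C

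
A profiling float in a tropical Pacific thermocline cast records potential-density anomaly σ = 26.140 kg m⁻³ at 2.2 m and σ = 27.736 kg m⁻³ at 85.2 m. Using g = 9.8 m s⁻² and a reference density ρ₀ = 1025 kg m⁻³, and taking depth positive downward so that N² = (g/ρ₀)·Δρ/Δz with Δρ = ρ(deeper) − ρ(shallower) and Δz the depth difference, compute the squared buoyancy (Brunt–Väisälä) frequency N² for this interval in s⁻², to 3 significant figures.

1.84 × 10⁻⁴ s⁻²

Δρ = 1027.736 − 1026.140 = 1.596 kg m⁻³ over Δz = 85.2 − 2.2 = 83 m.
N² = (9.8/1025) × (1.596/83) = 1.8385 × 10⁻⁴ s⁻² ≈ 1.84 × 10⁻⁴ s⁻².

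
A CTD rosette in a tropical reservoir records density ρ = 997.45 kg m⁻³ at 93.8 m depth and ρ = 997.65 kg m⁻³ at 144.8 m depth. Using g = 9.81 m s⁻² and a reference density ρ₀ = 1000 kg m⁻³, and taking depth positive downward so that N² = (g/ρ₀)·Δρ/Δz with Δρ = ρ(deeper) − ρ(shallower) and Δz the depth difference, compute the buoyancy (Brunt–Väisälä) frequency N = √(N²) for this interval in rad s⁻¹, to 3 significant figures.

6.20 × 10⁻³ rad s⁻¹

Δρ = 997.65 − 997.45 = 0.20 kg m⁻³ over Δz = 144.8 − 93.8 = 51 m.
N² = (9.81/1000) × (0.20/51) = 3.8471 × 10⁻⁵ s⁻².
N = √(3.8471 × 10⁻⁵) = 6.2025 × 10⁻³ rad s⁻¹ ≈ 6.20 × 10⁻³ rad s⁻¹.
N² > 0, so the interval is statically stable.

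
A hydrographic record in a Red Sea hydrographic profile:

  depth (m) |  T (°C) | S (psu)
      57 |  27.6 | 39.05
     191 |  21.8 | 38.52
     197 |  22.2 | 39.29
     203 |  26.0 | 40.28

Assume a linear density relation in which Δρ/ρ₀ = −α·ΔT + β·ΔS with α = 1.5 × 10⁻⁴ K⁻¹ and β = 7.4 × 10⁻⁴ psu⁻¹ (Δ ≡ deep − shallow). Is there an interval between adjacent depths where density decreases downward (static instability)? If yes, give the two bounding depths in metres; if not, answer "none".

none

Evaluate Δρ/ρ₀ = −αΔT + βΔS across each adjacent pair:
  57–191 m: −αΔT+βΔS = −(1.5 × 10⁻⁴)(-5.8)+(7.4 × 10⁻⁴)(-0.53) = 4.8 × 10⁻⁴ → stable
  191–197 m: −αΔT+βΔS = −(1.5 × 10⁻⁴)(+0.4)+(7.4 × 10⁻⁴)(+0.77) = 5.1 × 10⁻⁴ → stable
  197–203 m: −αΔT+βΔS = −(1.5 × 10⁻⁴)(+3.8)+(7.4 × 10⁻⁴)(+0.99) = 1.6 × 10⁻⁴ → stable
Every interval has Δρ > 0: the column is stably stratified throughout.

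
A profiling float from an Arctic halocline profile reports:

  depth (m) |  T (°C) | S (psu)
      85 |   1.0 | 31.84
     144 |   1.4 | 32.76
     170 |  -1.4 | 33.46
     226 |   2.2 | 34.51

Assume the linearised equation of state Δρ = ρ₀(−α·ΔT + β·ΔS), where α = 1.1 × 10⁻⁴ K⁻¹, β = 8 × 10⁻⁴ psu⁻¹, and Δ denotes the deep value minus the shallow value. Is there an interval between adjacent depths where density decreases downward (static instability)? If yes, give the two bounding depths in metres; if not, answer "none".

Evaluate Δρ/ρ₀ = −αΔT + βΔS across each adjacent pair:
  85–144 m: −αΔT+βΔS = −(1.1 × 10⁻⁴)(+0.4)+(8 × 10⁻⁴)(+0.92) = 6.9 × 10⁻⁴ → stable
  144–170 m: −αΔT+βΔS = −(1.1 × 10⁻⁴)(-2.8)+(8 × 10⁻⁴)(+0.70) = 8.7 × 10⁻⁴ → stable
  170–226 m: −αΔT+βΔS = −(1.1 × 10⁻⁴)(+3.6)+(8 × 10⁻⁴)(+1.05) = 4.4 × 10⁻⁴ → stable
Every interval has Δρ > 0: the column is stably stratified throughout.

none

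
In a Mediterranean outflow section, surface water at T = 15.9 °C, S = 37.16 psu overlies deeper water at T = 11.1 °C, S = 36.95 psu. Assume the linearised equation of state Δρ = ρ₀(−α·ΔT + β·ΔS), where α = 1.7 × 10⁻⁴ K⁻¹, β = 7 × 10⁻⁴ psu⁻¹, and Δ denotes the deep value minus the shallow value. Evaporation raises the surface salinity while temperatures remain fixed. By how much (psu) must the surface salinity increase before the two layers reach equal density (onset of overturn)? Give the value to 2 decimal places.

0.96 psu

Neutral buoyancy requires −α(T_deep − T_surf) + β(S_deep − S_surf′) = 0.
S_surf′ = S_deep − (α/β)·ΔT = 36.95 − (1.7 × 10⁻⁴/7 × 10⁻⁴)·(-4.8) = 38.1157 psu.
Increase required: 38.1157 − 37.16 = 0.9557 psu.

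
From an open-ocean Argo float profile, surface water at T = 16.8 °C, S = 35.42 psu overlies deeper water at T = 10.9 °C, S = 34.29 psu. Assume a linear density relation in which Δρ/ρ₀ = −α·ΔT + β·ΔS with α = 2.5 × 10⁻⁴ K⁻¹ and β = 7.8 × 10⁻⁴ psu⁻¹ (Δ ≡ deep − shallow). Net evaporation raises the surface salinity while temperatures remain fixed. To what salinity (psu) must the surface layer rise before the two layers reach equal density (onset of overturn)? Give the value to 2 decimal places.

36.18 psu

Neutral buoyancy requires −α(T_deep − T_surf) + β(S_deep − S_surf′) = 0.
S_surf′ = S_deep − (α/β)·ΔT = 34.29 − (2.5 × 10⁻⁴/7.8 × 10⁻⁴)·(-5.9) = 36.1810 psu.
Increase required: 36.1810 − 35.42 = 0.7610 psu.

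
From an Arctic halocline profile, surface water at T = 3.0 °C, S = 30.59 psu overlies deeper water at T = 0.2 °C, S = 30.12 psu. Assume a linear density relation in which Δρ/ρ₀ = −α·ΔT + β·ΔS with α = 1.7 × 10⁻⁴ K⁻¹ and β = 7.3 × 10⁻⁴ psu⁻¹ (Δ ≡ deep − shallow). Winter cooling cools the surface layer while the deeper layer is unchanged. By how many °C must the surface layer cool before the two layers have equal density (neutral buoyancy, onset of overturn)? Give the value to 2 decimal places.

0.78 °C

Neutral buoyancy requires Δρ = 0, i.e. −α(T_deep − T_surf′) + β(S_deep − S_surf) = 0.
T_surf′ = T_deep − (β/α)·ΔS = 0.2 − (7.3 × 10⁻⁴/1.7 × 10⁻⁴)·(-0.47) = 2.2182 °C.
Cooling required: 3.0 − (2.2182) = 0.7818 °C.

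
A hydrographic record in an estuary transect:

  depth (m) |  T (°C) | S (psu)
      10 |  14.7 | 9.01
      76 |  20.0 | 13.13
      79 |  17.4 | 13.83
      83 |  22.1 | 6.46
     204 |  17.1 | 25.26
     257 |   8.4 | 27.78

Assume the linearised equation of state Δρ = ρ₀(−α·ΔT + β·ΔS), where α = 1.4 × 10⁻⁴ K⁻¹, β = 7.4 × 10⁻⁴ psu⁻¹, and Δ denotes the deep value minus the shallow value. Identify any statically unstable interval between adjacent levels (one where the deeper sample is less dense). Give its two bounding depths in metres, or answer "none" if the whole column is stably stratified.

Evaluate Δρ/ρ₀ = −αΔT + βΔS across each adjacent pair:
  10–76 m: −αΔT+βΔS = −(1.4 × 10⁻⁴)(+5.3)+(7.4 × 10⁻⁴)(+4.12) = 2.3 × 10⁻³ → stable
  76–79 m: −αΔT+βΔS = −(1.4 × 10⁻⁴)(-2.6)+(7.4 × 10⁻⁴)(+0.70) = 8.8 × 10⁻⁴ → stable
  79–83 m: −αΔT+βΔS = −(1.4 × 10⁻⁴)(+4.7)+(7.4 × 10⁻⁴)(-7.37) = -6.1 × 10⁻³ → UNSTABLE
  83–204 m: −αΔT+βΔS = −(1.4 × 10⁻⁴)(-5.0)+(7.4 × 10⁻⁴)(+18.80) = 0.015 → stable
  204–257 m: −αΔT+βΔS = −(1.4 × 10⁻⁴)(-8.7)+(7.4 × 10⁻⁴)(+2.52) = 3.1 × 10⁻³ → stable
The 79–83 m interval has Δρ < 0: lighter water underlies denser water.

79–83 m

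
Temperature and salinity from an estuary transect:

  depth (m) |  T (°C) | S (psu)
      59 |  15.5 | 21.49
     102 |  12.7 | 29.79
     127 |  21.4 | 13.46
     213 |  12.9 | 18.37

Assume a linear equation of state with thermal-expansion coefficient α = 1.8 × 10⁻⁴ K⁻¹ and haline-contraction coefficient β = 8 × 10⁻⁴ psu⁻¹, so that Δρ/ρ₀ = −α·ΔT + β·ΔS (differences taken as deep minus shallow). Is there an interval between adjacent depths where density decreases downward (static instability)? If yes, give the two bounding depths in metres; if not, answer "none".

102–127 m

Evaluate Δρ/ρ₀ = −αΔT + βΔS across each adjacent pair:
  59–102 m: −αΔT+βΔS = −(1.8 × 10⁻⁴)(-2.8)+(8 × 10⁻⁴)(+8.30) = 7.1 × 10⁻³ → stable
  102–127 m: −αΔT+βΔS = −(1.8 × 10⁻⁴)(+8.7)+(8 × 10⁻⁴)(-16.33) = -0.015 → UNSTABLE
  127–213 m: −αΔT+βΔS = −(1.8 × 10⁻⁴)(-8.5)+(8 × 10⁻⁴)(+4.91) = 5.5 × 10⁻³ → stable
The 102–127 m interval has Δρ < 0: lighter water underlies denser water.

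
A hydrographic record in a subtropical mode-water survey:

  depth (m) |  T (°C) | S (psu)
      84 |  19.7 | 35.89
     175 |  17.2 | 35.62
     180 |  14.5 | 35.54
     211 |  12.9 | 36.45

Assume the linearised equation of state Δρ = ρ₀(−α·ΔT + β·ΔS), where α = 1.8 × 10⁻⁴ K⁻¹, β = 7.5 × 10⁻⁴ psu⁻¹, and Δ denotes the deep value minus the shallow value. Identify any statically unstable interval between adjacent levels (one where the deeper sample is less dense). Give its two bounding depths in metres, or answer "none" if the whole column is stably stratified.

none

Evaluate Δρ/ρ₀ = −αΔT + βΔS across each adjacent pair:
  84–175 m: −αΔT+βΔS = −(1.8 × 10⁻⁴)(-2.5)+(7.5 × 10⁻⁴)(-0.27) = 2.5 × 10⁻⁴ → stable
  175–180 m: −αΔT+βΔS = −(1.8 × 10⁻⁴)(-2.7)+(7.5 × 10⁻⁴)(-0.08) = 4.3 × 10⁻⁴ → stable
  180–211 m: −αΔT+βΔS = −(1.8 × 10⁻⁴)(-1.6)+(7.5 × 10⁻⁴)(+0.91) = 9.7 × 10⁻⁴ → stable
Every interval has Δρ > 0: the column is stably stratified throughout.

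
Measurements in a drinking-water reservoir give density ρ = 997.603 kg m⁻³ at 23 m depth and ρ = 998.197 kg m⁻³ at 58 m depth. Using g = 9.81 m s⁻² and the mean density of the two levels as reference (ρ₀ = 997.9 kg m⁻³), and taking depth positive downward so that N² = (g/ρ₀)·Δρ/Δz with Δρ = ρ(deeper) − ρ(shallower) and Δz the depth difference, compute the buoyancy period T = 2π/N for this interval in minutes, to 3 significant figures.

Δρ = 998.197 − 997.603 = 0.594 kg m⁻³ over Δz = 58 − 23 = 35 m.
N² = (9.81/997.9) × (0.594/35) = 1.6684 × 10⁻⁴ s⁻².
N = √(1.6684 × 10⁻⁴) = 0.012917 rad s⁻¹, so T = 2π/N = 486.43 s = 8.1072 min ≈ 8.11 min.
Since Δρ > 0 the layer is stably stratified.

8.11 min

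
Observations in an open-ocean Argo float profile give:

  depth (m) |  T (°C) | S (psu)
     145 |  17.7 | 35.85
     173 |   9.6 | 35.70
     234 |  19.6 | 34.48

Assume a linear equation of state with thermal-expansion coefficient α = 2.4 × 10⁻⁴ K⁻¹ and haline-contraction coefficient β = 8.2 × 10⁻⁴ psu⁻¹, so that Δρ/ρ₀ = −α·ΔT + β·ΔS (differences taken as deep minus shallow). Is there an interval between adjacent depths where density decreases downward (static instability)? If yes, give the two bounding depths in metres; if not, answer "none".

173–234 m

Evaluate Δρ/ρ₀ = −αΔT + βΔS across each adjacent pair:
  145–173 m: −αΔT+βΔS = −(2.4 × 10⁻⁴)(-8.1)+(8.2 × 10⁻⁴)(-0.15) = 1.8 × 10⁻³ → stable
  173–234 m: −αΔT+βΔS = −(2.4 × 10⁻⁴)(+10.0)+(8.2 × 10⁻⁴)(-1.22) = -3.4 × 10⁻³ → UNSTABLE
The 173–234 m interval has Δρ < 0: lighter water underlies denser water.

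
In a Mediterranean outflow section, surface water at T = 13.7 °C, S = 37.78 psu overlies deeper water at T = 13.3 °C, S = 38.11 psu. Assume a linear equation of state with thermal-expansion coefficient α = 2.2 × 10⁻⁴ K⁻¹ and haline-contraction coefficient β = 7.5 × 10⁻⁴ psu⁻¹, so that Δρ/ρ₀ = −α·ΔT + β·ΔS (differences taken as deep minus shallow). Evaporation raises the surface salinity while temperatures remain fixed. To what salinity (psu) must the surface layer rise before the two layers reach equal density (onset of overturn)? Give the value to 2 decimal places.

Neutral buoyancy requires −α(T_deep − T_surf) + β(S_deep − S_surf′) = 0.
S_surf′ = S_deep − (α/β)·ΔT = 38.11 − (2.2 × 10⁻⁴/7.5 × 10⁻⁴)·(-0.4) = 38.2273 psu.
Increase required: 38.2273 − 37.78 = 0.4473 psu.

38.23 psu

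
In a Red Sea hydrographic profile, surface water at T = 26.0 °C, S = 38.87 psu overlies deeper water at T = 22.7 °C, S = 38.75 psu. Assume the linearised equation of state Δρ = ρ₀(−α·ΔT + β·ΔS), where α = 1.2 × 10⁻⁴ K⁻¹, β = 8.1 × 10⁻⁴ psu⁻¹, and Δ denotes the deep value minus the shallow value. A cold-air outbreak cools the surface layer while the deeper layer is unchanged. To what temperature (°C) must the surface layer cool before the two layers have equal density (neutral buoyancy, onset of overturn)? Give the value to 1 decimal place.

23.5 °C

Neutral buoyancy requires Δρ = 0, i.e. −α(T_deep − T_surf′) + β(S_deep − S_surf) = 0.
T_surf′ = T_deep − (β/α)·ΔS = 22.7 − (8.1 × 10⁻⁴/1.2 × 10⁻⁴)·(-0.12) = 23.510 °C.
Cooling required: 26.0 − (23.510) = 2.490 °C.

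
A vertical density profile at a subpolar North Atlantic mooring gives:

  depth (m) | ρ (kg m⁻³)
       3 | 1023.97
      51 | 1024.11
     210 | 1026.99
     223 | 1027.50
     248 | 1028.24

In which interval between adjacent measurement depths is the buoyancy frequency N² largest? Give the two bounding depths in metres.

210–223 m

Compute the density gradient over each adjacent pair:
  3–51 m: Δρ/Δz = 0.14/48 = 2.9 × 10⁻³ kg m⁻⁴
  51–210 m: Δρ/Δz = 2.88/159 = 0.018 kg m⁻⁴
  210–223 m: Δρ/Δz = 0.51/13 = 0.039 kg m⁻⁴
  223–248 m: Δρ/Δz = 0.74/25 = 0.030 kg m⁻⁴
The largest gradient is in the 210–223 m interval — the pycnocline.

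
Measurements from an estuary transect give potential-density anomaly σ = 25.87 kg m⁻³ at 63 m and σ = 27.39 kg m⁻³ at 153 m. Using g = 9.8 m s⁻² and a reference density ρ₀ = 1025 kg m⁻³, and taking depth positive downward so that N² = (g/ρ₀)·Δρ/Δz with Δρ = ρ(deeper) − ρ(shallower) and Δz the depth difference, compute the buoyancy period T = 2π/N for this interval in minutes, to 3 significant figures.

8.24 min

Δρ = 1027.39 − 1025.87 = 1.52 kg m⁻³ over Δz = 153 − 63 = 90 m.
N² = (9.8/1025) × (1.52/90) = 1.6147 × 10⁻⁴ s⁻².
N = √(1.6147 × 10⁻⁴) = 0.012707 rad s⁻¹, so T = 2π/N = 494.47 s = 8.2412 min ≈ 8.24 min.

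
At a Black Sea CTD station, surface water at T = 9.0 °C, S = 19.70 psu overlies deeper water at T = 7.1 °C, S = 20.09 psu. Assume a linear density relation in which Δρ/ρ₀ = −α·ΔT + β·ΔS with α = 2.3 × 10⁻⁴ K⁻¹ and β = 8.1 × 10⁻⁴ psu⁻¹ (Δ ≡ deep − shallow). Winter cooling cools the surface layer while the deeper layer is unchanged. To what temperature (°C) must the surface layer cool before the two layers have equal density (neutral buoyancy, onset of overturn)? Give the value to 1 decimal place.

5.7 °C

Neutral buoyancy requires Δρ = 0, i.e. −α(T_deep − T_surf′) + β(S_deep − S_surf) = 0.
T_surf′ = T_deep − (β/α)·ΔS = 7.1 − (8.1 × 10⁻⁴/2.3 × 10⁻⁴)·(+0.39) = 5.727 °C.
Cooling required: 9.0 − (5.727) = 3.273 °C.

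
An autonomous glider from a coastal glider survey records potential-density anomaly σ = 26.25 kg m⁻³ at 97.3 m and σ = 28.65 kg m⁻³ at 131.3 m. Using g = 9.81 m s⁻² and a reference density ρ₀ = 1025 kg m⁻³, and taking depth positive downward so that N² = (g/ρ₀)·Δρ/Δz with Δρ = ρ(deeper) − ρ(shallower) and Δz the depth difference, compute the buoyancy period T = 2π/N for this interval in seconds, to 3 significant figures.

242 s

Δρ = 1028.65 − 1026.25 = 2.40 kg m⁻³ over Δz = 131.3 − 97.3 = 34 m.
N² = (9.81/1025) × (2.40/34) = 6.7558 × 10⁻⁴ s⁻².
N = √(6.7558 × 10⁻⁴) = 0.025992 rad s⁻¹, so T = 2π/N = 241.74 s ≈ 242 s.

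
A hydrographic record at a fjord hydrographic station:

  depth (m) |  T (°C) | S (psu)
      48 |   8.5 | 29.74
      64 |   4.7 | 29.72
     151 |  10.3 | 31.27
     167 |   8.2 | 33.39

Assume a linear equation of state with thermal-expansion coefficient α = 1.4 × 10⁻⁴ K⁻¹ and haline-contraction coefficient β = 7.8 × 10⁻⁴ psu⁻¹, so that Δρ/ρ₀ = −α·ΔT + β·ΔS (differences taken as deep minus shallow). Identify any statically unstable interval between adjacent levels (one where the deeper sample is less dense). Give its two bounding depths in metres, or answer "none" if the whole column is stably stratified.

none

Evaluate Δρ/ρ₀ = −αΔT + βΔS across each adjacent pair:
  48–64 m: −αΔT+βΔS = −(1.4 × 10⁻⁴)(-3.8)+(7.8 × 10⁻⁴)(-0.02) = 5.2 × 10⁻⁴ → stable
  64–151 m: −αΔT+βΔS = −(1.4 × 10⁻⁴)(+5.6)+(7.8 × 10⁻⁴)(+1.55) = 4.3 × 10⁻⁴ → stable
  151–167 m: −αΔT+βΔS = −(1.4 × 10⁻⁴)(-2.1)+(7.8 × 10⁻⁴)(+2.12) = 1.9 × 10⁻³ → stable
Every interval has Δρ > 0: the column is stably stratified throughout.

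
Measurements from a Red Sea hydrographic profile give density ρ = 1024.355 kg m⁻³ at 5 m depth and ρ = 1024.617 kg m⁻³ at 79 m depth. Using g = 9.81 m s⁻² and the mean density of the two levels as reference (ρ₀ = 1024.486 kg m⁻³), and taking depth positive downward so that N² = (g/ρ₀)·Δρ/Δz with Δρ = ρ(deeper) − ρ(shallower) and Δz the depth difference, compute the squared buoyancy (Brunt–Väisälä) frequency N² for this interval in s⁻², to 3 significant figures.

3.39 × 10⁻⁵ s⁻²

Δρ = 1024.617 − 1024.355 = 0.262 kg m⁻³ over Δz = 79 − 5 = 74 m.
N² = (9.81/1024.486) × (0.262/74) = 3.3903 × 10⁻⁵ s⁻² ≈ 3.39 × 10⁻⁵ s⁻².
Since Δρ > 0 the layer is stably stratified.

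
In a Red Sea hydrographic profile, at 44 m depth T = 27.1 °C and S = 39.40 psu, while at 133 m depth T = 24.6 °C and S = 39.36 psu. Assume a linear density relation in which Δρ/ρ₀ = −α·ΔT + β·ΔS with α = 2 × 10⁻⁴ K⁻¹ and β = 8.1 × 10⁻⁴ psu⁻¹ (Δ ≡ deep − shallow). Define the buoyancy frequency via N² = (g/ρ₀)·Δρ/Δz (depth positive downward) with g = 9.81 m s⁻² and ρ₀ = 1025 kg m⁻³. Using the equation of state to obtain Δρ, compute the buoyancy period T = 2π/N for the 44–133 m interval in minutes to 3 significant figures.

14.6 min

ΔT = -2.5 K, ΔS = -0.04 psu (deep − shallow).
Δρ/ρ₀ = −αΔT + βΔS = 5.00 × 10⁻⁴ − 3.24 × 10⁻⁵ = 4.676 × 10⁻⁴, so Δρ ≈ 0.4793 kg m⁻³.
N² = (g/ρ₀)·Δρ/Δz = g·(Δρ/ρ₀)/Δz = 9.81 × 4.676 × 10⁻⁴ / 89 = 5.1541 × 10⁻⁵ s⁻².
N = √(5.1541 × 10⁻⁵) = 7.1792 × 10⁻³ rad s⁻¹ → T = 2π/N = 875.19 s = 14.587 min ≈ 14.6 min.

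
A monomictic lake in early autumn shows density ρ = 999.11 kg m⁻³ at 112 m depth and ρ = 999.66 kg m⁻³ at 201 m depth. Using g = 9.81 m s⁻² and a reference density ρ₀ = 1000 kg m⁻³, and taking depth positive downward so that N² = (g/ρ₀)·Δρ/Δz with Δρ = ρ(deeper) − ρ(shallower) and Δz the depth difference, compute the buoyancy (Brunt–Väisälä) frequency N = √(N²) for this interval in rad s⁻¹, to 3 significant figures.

7.79 × 10⁻³ rad s⁻¹

Δρ = 999.66 − 999.11 = 0.55 kg m⁻³ over Δz = 201 − 112 = 89 m.
N² = (9.81/1000) × (0.55/89) = 6.0624 × 10⁻⁵ s⁻².
N = √(6.0624 × 10⁻⁵) = 7.7861 × 10⁻³ rad s⁻¹ ≈ 7.79 × 10⁻³ rad s⁻¹.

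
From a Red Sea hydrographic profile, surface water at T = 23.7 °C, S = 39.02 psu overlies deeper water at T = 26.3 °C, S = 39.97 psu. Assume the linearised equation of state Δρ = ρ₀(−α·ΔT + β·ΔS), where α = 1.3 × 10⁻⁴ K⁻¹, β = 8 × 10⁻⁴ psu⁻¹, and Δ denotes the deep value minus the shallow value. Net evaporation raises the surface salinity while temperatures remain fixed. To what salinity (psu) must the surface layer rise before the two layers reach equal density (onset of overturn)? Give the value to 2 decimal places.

Neutral buoyancy requires −α(T_deep − T_surf) + β(S_deep − S_surf′) = 0.
S_surf′ = S_deep − (α/β)·ΔT = 39.97 − (1.3 × 10⁻⁴/8 × 10⁻⁴)·(+2.6) = 39.5475 psu.
Increase required: 39.5475 − 39.02 = 0.5275 psu.

39.55 psu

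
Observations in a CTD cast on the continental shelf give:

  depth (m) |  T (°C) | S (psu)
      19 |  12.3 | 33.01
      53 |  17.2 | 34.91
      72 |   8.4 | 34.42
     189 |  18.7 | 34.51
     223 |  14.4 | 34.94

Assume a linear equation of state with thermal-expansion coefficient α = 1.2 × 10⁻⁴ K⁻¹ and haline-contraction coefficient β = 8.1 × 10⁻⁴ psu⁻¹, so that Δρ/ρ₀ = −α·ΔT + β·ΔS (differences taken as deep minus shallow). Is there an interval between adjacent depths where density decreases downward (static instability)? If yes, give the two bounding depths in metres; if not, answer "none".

Evaluate Δρ/ρ₀ = −αΔT + βΔS across each adjacent pair:
  19–53 m: −αΔT+βΔS = −(1.2 × 10⁻⁴)(+4.9)+(8.1 × 10⁻⁴)(+1.90) = 9.5 × 10⁻⁴ → stable
  53–72 m: −αΔT+βΔS = −(1.2 × 10⁻⁴)(-8.8)+(8.1 × 10⁻⁴)(-0.49) = 6.6 × 10⁻⁴ → stable
  72–189 m: −αΔT+βΔS = −(1.2 × 10⁻⁴)(+10.3)+(8.1 × 10⁻⁴)(+0.09) = -1.2 × 10⁻³ → UNSTABLE
  189–223 m: −αΔT+βΔS = −(1.2 × 10⁻⁴)(-4.3)+(8.1 × 10⁻⁴)(+0.43) = 8.6 × 10⁻⁴ → stable
The 72–189 m interval has Δρ < 0: lighter water underlies denser water.

72–189 m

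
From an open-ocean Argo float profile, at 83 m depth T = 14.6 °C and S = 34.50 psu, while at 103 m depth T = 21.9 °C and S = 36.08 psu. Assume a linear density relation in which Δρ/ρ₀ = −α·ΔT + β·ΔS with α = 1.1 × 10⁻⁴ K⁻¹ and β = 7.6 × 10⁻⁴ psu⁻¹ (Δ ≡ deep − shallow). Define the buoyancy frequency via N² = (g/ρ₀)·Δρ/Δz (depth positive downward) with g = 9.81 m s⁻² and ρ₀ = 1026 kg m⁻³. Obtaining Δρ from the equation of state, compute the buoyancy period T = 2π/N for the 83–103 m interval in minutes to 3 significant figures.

7.50 min

ΔT = +7.3 K, ΔS = +1.58 psu (deep − shallow).
Δρ/ρ₀ = −αΔT + βΔS = -8.03 × 10⁻⁴ + 1.2008 × 10⁻³ = 3.978 × 10⁻⁴, so Δρ ≈ 0.4081 kg m⁻³.
N² = (g/ρ₀)·Δρ/Δz = g·(Δρ/ρ₀)/Δz = 9.81 × 3.978 × 10⁻⁴ / 20 = 1.9512 × 10⁻⁴ s⁻².
N = √(1.9512 × 10⁻⁴) = 0.013969 rad s⁻¹ → T = 2π/N = 449.79 s = 7.4965 min ≈ 7.50 min.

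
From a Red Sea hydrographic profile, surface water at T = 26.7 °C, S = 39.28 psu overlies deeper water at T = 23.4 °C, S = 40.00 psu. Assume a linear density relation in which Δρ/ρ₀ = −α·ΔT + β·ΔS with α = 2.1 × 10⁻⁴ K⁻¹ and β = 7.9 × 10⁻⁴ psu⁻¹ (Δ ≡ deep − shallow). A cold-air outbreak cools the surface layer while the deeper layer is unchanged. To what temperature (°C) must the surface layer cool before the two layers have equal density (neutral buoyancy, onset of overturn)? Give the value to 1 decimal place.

Neutral buoyancy requires Δρ = 0, i.e. −α(T_deep − T_surf′) + β(S_deep − S_surf) = 0.
T_surf′ = T_deep − (β/α)·ΔS = 23.4 − (7.9 × 10⁻⁴/2.1 × 10⁻⁴)·(+0.72) = 20.691 °C.
Cooling required: 26.7 − (20.691) = 6.009 °C.

20.7 °C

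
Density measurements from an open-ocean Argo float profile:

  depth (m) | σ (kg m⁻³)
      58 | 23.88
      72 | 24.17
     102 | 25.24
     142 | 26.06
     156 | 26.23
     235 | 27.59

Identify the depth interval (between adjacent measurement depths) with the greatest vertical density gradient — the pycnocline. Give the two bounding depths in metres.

Compute the density gradient over each adjacent pair:
  58–72 m: Δρ/Δz = 0.29/14 = 0.021 kg m⁻⁴
  72–102 m: Δρ/Δz = 1.07/30 = 0.036 kg m⁻⁴
  102–142 m: Δρ/Δz = 0.82/40 = 0.020 kg m⁻⁴
  142–156 m: Δρ/Δz = 0.17/14 = 0.012 kg m⁻⁴
  156–235 m: Δρ/Δz = 1.36/79 = 0.017 kg m⁻⁴
The largest gradient is in the 72–102 m interval — the pycnocline.

72–102 m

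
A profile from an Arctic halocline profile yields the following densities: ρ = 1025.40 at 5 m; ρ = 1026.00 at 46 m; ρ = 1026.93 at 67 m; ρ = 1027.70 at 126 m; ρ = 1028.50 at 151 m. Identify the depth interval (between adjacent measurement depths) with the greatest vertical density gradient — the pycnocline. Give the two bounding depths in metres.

46–67 m

Compute the density gradient over each adjacent pair:
  5–46 m: Δρ/Δz = 0.60/41 = 0.015 kg m⁻⁴
  46–67 m: Δρ/Δz = 0.93/21 = 0.044 kg m⁻⁴
  67–126 m: Δρ/Δz = 0.77/59 = 0.013 kg m⁻⁴
  126–151 m: Δρ/Δz = 0.80/25 = 0.032 kg m⁻⁴
The largest gradient is in the 46–67 m interval — the pycnocline.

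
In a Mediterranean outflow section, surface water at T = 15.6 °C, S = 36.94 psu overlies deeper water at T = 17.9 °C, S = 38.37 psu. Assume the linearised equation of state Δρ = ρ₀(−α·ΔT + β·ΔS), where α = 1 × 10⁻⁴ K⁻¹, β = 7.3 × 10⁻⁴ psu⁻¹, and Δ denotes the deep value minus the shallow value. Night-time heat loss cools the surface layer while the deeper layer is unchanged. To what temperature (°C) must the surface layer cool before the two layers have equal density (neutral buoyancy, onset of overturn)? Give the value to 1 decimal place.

Neutral buoyancy requires Δρ = 0, i.e. −α(T_deep − T_surf′) + β(S_deep − S_surf) = 0.
T_surf′ = T_deep − (β/α)·ΔS = 17.9 − (7.3 × 10⁻⁴/1 × 10⁻⁴)·(+1.43) = 7.461 °C.
Cooling required: 15.6 − (7.461) = 8.139 °C.

7.5 °C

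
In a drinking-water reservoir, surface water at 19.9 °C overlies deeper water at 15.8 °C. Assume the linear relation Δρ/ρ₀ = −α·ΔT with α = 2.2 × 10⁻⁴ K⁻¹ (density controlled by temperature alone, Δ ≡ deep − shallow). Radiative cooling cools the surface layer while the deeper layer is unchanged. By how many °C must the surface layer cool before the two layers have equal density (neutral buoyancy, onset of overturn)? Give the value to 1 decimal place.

4.1 °C

With temperature the only control, equal density requires T_surf′ = T_deep.
T_surf′ = 15.8 °C.
Cooling required: 19.9 − 15.8 = 4.1 °C.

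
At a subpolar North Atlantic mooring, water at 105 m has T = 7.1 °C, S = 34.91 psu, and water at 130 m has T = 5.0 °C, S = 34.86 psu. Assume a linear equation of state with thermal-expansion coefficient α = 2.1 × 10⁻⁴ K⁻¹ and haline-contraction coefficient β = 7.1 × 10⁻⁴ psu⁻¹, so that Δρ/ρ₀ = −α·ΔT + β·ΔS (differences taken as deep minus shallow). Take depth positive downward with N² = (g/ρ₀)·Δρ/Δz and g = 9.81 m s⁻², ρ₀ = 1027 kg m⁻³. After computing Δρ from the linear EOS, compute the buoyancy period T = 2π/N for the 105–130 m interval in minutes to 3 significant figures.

ΔT = -2.1 K, ΔS = -0.05 psu (deep − shallow).
Δρ/ρ₀ = −αΔT + βΔS = 4.41 × 10⁻⁴ − 3.55 × 10⁻⁵ = 4.055 × 10⁻⁴, so Δρ ≈ 0.4164 kg m⁻³.
N² = (g/ρ₀)·Δρ/Δz = g·(Δρ/ρ₀)/Δz = 9.81 × 4.055 × 10⁻⁴ / 25 = 1.5912 × 10⁻⁴ s⁻².
N = √(1.5912 × 10⁻⁴) = 0.012614 rad s⁻¹ → T = 2π/N = 498.11 s = 8.3018 min ≈ 8.30 min.

8.30 min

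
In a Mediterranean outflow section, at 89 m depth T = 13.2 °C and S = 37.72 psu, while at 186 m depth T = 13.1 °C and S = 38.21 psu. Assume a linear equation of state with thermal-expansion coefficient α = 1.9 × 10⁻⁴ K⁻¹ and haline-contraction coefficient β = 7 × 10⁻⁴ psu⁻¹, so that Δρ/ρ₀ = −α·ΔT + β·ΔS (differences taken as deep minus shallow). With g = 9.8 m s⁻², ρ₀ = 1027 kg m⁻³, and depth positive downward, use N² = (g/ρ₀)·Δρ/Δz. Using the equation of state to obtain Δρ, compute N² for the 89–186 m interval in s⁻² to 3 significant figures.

ΔT = -0.1 K, ΔS = +0.49 psu (deep − shallow).
Δρ/ρ₀ = −αΔT + βΔS = 1.90 × 10⁻⁵ + 3.43 × 10⁻⁴ = 3.62 × 10⁻⁴, so Δρ ≈ 0.3718 kg m⁻³.
N² = (g/ρ₀)·Δρ/Δz = g·(Δρ/ρ₀)/Δz = 9.8 × 3.62 × 10⁻⁴ / 97 = 3.6573 × 10⁻⁵ s⁻² ≈ 3.66 × 10⁻⁵ s⁻².

3.66 × 10⁻⁵ s⁻²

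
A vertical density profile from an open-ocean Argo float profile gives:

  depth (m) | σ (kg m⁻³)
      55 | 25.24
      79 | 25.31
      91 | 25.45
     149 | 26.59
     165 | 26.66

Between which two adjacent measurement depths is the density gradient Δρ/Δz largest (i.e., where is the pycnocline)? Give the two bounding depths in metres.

Compute the density gradient over each adjacent pair:
  55–79 m: Δρ/Δz = 0.07/24 = 2.9 × 10⁻³ kg m⁻⁴
  79–91 m: Δρ/Δz = 0.14/12 = 0.012 kg m⁻⁴
  91–149 m: Δρ/Δz = 1.14/58 = 0.020 kg m⁻⁴
  149–165 m: Δρ/Δz = 0.07/16 = 4.4 × 10⁻³ kg m⁻⁴
The largest gradient is in the 91–149 m interval — the pycnocline.

91–149 m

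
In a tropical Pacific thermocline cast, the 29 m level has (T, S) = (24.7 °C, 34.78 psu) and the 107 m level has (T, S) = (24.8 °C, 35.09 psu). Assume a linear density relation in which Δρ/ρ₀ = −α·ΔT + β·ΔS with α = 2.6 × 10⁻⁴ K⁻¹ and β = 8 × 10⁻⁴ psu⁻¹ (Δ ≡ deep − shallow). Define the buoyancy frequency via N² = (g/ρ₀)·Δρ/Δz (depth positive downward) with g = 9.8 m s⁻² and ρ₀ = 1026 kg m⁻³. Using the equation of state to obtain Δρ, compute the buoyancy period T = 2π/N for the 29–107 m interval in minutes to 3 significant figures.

19.8 min

ΔT = +0.1 K, ΔS = +0.31 psu (deep − shallow).
Δρ/ρ₀ = −αΔT + βΔS = -2.60 × 10⁻⁵ + 2.48 × 10⁻⁴ = 2.22 × 10⁻⁴, so Δρ ≈ 0.2278 kg m⁻³.
N² = (g/ρ₀)·Δρ/Δz = g·(Δρ/ρ₀)/Δz = 9.8 × 2.22 × 10⁻⁴ / 78 = 2.7892 × 10⁻⁵ s⁻².
N = √(2.7892 × 10⁻⁵) = 5.2813 × 10⁻³ rad s⁻¹ → T = 2π/N = 1.1897 × 10³ s = 19.828 min ≈ 19.8 min.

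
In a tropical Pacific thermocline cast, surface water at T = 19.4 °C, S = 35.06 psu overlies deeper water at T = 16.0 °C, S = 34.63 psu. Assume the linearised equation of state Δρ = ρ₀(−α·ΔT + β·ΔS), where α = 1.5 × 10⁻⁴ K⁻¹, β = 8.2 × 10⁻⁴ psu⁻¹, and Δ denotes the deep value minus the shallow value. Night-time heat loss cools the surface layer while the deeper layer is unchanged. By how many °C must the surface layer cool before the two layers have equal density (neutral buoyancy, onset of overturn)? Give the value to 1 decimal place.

Neutral buoyancy requires Δρ = 0, i.e. −α(T_deep − T_surf′) + β(S_deep − S_surf) = 0.
T_surf′ = T_deep − (β/α)·ΔS = 16.0 − (8.2 × 10⁻⁴/1.5 × 10⁻⁴)·(-0.43) = 18.351 °C.
Cooling required: 19.4 − (18.351) = 1.049 °C.

1.0 °C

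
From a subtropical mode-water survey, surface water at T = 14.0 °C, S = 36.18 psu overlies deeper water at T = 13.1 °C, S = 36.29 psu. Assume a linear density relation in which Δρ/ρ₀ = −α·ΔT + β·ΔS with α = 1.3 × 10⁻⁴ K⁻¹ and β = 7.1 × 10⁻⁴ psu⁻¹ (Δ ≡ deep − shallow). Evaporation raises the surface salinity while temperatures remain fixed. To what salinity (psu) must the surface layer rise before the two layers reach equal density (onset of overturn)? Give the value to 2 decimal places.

36.45 psu

Neutral buoyancy requires −α(T_deep − T_surf) + β(S_deep − S_surf′) = 0.
S_surf′ = S_deep − (α/β)·ΔT = 36.29 − (1.3 × 10⁻⁴/7.1 × 10⁻⁴)·(-0.9) = 36.4548 psu.
Increase required: 36.4548 − 36.18 = 0.2748 psu.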